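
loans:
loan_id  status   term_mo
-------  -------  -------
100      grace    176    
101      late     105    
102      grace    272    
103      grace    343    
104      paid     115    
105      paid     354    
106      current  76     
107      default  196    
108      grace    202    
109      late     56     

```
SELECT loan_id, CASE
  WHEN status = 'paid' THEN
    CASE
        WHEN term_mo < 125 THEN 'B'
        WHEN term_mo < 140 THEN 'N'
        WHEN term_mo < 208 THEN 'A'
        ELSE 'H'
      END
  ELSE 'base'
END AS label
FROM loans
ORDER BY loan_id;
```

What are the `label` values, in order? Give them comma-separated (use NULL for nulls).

base, base, base, base, B, H, base, base, base, base

loan_id=100: status='grace' → outer ELSE → base
loan_id=101: status='late' → outer ELSE → base
loan_id=102: status='grace' → outer ELSE → base
loan_id=103: status='grace' → outer ELSE → base
loan_id=104: status='paid' → inner[term_mo < 125] → B
loan_id=105: status='paid' → inner[ELSE] → H
loan_id=106: status='current' → outer ELSE → base
loan_id=107: status='default' → outer ELSE → base
loan_id=108: status='grace' → outer ELSE → base
loan_id=109: status='late' → outer ELSE → base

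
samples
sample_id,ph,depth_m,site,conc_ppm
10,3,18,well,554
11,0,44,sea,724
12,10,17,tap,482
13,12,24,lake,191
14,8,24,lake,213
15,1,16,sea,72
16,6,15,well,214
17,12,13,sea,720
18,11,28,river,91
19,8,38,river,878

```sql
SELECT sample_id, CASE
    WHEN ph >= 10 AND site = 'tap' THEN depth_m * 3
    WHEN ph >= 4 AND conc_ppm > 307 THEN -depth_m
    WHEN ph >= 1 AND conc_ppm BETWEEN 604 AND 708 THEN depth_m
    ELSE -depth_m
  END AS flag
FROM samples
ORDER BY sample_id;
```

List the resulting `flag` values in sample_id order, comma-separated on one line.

sample_id=10: ELSE → -18
sample_id=11: ELSE → -44
sample_id=12: ph >= 10 AND site = 'tap' → 51
sample_id=13: ELSE → -24
sample_id=14: ELSE → -24
sample_id=15: ELSE → -16
sample_id=16: ELSE → -15
sample_id=17: ph >= 4 AND conc_ppm > 307 → -13
sample_id=18: ELSE → -28
sample_id=19: ph >= 4 AND conc_ppm > 307 → -38

-18, -44, 51, -24, -24, -16, -15, -13, -28, -38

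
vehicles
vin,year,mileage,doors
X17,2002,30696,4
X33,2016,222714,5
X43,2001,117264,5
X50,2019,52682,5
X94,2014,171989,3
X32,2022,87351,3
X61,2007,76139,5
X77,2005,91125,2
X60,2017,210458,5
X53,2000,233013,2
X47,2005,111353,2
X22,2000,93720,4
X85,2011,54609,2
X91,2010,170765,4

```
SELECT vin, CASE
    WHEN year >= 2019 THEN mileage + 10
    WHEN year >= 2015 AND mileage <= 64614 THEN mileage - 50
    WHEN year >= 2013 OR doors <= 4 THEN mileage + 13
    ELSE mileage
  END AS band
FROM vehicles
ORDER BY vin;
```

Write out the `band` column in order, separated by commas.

30709, 93733, 87361, 222727, 117264, 111366, 52692, 233026, 210471, 76139, 91138, 54622, 170778, 172002

vin=X17: year >= 2013 OR doors <= 4 → 30709
vin=X22: year >= 2013 OR doors <= 4 → 93733
vin=X32: year >= 2019 → 87361
vin=X33: year >= 2013 OR doors <= 4 → 222727
vin=X43: ELSE → 117264
vin=X47: year >= 2013 OR doors <= 4 → 111366
vin=X50: year >= 2019 → 52692
vin=X53: year >= 2013 OR doors <= 4 → 233026
vin=X60: year >= 2013 OR doors <= 4 → 210471
vin=X61: ELSE → 76139
vin=X77: year >= 2013 OR doors <= 4 → 91138
vin=X85: year >= 2013 OR doors <= 4 → 54622
vin=X91: year >= 2013 OR doors <= 4 → 170778
vin=X94: year >= 2013 OR doors <= 4 → 172002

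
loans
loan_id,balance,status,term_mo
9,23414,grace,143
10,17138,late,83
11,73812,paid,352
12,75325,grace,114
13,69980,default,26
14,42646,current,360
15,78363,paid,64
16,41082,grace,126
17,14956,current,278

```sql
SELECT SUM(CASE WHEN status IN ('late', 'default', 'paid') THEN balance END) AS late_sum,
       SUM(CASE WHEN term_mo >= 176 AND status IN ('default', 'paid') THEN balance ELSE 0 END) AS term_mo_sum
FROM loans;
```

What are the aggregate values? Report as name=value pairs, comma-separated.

[late_sum: status IN ('late', 'default', 'paid')]
loan_id=9: ✗
loan_id=10: ✓ → 17138
loan_id=11: ✓ → 73812
loan_id=12: ✗
loan_id=13: ✓ → 69980
loan_id=14: ✗
loan_id=15: ✓ → 78363
loan_id=16: ✗
loan_id=17: ✗
late_sum = 17138 + 73812 + 69980 + 78363 = 239293
—
[term_mo_sum: term_mo >= 176 AND status IN ('default', 'paid')]
loan_id=9: ✗
loan_id=10: ✗
loan_id=11: ✓ → 73812
loan_id=12: ✗
loan_id=13: ✗
loan_id=14: ✗
loan_id=15: ✗
loan_id=16: ✗
loan_id=17: ✗
term_mo_sum = 73812

late_sum=239293, term_mo_sum=73812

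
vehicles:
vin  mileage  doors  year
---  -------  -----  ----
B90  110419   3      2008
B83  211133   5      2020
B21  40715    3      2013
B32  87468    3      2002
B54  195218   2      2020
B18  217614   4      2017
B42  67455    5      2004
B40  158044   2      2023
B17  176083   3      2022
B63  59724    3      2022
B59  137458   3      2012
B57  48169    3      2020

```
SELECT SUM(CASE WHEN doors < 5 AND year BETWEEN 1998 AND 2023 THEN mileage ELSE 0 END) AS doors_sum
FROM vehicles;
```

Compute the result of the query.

1230912

vin=B90: ✓ → 110419
vin=B83: ✗
vin=B21: ✓ → 40715
vin=B32: ✓ → 87468
vin=B54: ✓ → 195218
vin=B18: ✓ → 217614
vin=B42: ✗
vin=B40: ✓ → 158044
vin=B17: ✓ → 176083
vin=B63: ✓ → 59724
vin=B59: ✓ → 137458
vin=B57: ✓ → 48169
doors_sum = 110419 + 40715 + 87468 + 195218 + 217614 + 158044 + 176083 + 59724 + 137458 + 48169 = 1230912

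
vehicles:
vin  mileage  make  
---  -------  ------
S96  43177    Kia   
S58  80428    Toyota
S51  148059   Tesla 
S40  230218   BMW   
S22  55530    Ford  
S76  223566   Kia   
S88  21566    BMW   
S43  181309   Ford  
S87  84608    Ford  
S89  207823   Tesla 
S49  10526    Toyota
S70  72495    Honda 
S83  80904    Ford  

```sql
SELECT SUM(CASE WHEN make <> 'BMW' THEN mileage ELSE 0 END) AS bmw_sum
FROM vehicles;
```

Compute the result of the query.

vin=S96: ✓ → 43177
vin=S58: ✓ → 80428
vin=S51: ✓ → 148059
vin=S40: ✗
vin=S22: ✓ → 55530
vin=S76: ✓ → 223566
vin=S88: ✗
vin=S43: ✓ → 181309
vin=S87: ✓ → 84608
vin=S89: ✓ → 207823
vin=S49: ✓ → 10526
vin=S70: ✓ → 72495
vin=S83: ✓ → 80904
bmw_sum = 43177 + 80428 + 148059 + 55530 + 223566 + 181309 + 84608 + 207823 + 10526 + 72495 + 80904 = 1188425

1188425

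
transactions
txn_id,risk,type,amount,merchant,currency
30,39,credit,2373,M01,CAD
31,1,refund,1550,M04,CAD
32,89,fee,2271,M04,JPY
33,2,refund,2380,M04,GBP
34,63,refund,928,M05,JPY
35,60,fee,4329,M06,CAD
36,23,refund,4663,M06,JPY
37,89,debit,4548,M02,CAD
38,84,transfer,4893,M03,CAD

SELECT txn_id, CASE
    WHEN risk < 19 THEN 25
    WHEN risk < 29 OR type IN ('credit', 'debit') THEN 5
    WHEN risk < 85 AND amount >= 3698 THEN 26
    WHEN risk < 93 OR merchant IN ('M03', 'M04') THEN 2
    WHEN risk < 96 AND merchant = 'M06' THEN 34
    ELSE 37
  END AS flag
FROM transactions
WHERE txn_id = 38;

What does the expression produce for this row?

26

txn_id = 38: risk=84, type=transfer, amount=4893, merchant=M03, currency=CAD.
risk < 19 → false
risk < 29 OR type IN ('credit', 'debit') → false
risk < 85 AND amount >= 3698 → true → 26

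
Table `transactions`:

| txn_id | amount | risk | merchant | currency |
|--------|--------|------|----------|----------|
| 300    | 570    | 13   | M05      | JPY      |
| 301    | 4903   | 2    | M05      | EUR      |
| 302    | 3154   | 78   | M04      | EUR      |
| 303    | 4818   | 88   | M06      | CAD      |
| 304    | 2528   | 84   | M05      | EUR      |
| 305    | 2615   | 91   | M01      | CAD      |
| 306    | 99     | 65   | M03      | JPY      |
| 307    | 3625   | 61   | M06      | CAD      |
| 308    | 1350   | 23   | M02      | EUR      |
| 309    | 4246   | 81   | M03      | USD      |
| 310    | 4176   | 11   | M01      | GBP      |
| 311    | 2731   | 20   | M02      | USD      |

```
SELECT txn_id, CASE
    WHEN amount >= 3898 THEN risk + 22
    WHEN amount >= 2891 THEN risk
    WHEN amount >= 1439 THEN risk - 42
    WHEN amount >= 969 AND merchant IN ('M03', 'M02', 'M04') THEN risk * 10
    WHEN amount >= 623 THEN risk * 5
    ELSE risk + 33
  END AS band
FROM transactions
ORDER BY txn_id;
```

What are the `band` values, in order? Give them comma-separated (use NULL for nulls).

txn_id=300: ELSE → 46
txn_id=301: amount >= 3898 → 24
txn_id=302: amount >= 2891 → 78
txn_id=303: amount >= 3898 → 110
txn_id=304: amount >= 1439 → 42
txn_id=305: amount >= 1439 → 49
txn_id=306: ELSE → 98
txn_id=307: amount >= 2891 → 61
txn_id=308: amount >= 969 AND merchant IN ('M03', 'M02', 'M04') → 230
txn_id=309: amount >= 3898 → 103
txn_id=310: amount >= 3898 → 33
txn_id=311: amount >= 1439 → -22

46, 24, 78, 110, 42, 49, 98, 61, 230, 103, 33, -22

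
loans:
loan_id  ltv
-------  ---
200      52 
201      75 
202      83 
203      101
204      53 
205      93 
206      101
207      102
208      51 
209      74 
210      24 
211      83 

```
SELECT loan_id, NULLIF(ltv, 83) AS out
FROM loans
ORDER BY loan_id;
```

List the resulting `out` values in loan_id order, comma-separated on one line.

52, 75, NULL, 101, 53, 93, 101, 102, 51, 74, 24, NULL

loan_id=200: ltv=52 vs 83: differ → 52
loan_id=201: ltv=75 vs 83: differ → 75
loan_id=202: ltv=83 vs 83: equal → NULL
loan_id=203: ltv=101 vs 83: differ → 101
loan_id=204: ltv=53 vs 83: differ → 53
loan_id=205: ltv=93 vs 83: differ → 93
loan_id=206: ltv=101 vs 83: differ → 101
loan_id=207: ltv=102 vs 83: differ → 102
loan_id=208: ltv=51 vs 83: differ → 51
loan_id=209: ltv=74 vs 83: differ → 74
loan_id=210: ltv=24 vs 83: differ → 24
loan_id=211: ltv=83 vs 83: equal → NULL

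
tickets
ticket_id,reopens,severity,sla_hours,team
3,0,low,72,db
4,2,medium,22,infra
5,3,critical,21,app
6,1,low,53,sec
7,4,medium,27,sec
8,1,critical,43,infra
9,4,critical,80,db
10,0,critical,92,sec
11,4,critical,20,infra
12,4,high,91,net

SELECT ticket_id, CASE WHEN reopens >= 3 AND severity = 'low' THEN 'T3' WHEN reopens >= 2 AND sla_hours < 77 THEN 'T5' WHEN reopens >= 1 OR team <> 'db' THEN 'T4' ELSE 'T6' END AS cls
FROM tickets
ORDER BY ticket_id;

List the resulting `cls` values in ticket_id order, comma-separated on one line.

ticket_id=3: ELSE → T6
ticket_id=4: reopens >= 2 AND sla_hours < 77 → T5
ticket_id=5: reopens >= 2 AND sla_hours < 77 → T5
ticket_id=6: reopens >= 1 OR team <> 'db' → T4
ticket_id=7: reopens >= 2 AND sla_hours < 77 → T5
ticket_id=8: reopens >= 1 OR team <> 'db' → T4
ticket_id=9: reopens >= 1 OR team <> 'db' → T4
ticket_id=10: reopens >= 1 OR team <> 'db' → T4
ticket_id=11: reopens >= 2 AND sla_hours < 77 → T5
ticket_id=12: reopens >= 1 OR team <> 'db' → T4

T6, T5, T5, T4, T5, T4, T4, T4, T5, T4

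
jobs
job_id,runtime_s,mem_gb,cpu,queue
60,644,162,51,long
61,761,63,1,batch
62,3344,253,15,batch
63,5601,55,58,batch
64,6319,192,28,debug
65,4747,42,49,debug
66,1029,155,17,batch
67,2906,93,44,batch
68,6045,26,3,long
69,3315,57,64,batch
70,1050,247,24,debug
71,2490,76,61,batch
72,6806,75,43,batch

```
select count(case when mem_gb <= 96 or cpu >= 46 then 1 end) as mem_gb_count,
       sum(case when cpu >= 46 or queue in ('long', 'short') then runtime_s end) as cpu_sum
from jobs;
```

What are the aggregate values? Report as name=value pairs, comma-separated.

mem_gb_count=9, cpu_sum=22842

[mem_gb_count: mem_gb <= 96 or cpu >= 46]
job_id=60: ✓ → 1
job_id=61: ✓ → 1
job_id=62: ✗
job_id=63: ✓ → 1
job_id=64: ✗
job_id=65: ✓ → 1
job_id=66: ✗
job_id=67: ✓ → 1
job_id=68: ✓ → 1
job_id=69: ✓ → 1
job_id=70: ✗
job_id=71: ✓ → 1
job_id=72: ✓ → 1
mem_gb_count = COUNT(1, 1, 1, 1, 1, 1, 1, 1, 1) = 9
—
[cpu_sum: cpu >= 46 or queue in ('long', 'short')]
job_id=60: ✓ → 644
job_id=61: ✗
job_id=62: ✗
job_id=63: ✓ → 5601
job_id=64: ✗
job_id=65: ✓ → 4747
job_id=66: ✗
job_id=67: ✗
job_id=68: ✓ → 6045
job_id=69: ✓ → 3315
job_id=70: ✗
job_id=71: ✓ → 2490
job_id=72: ✗
cpu_sum = 644 + 5601 + 4747 + 6045 + 3315 + 2490 = 22842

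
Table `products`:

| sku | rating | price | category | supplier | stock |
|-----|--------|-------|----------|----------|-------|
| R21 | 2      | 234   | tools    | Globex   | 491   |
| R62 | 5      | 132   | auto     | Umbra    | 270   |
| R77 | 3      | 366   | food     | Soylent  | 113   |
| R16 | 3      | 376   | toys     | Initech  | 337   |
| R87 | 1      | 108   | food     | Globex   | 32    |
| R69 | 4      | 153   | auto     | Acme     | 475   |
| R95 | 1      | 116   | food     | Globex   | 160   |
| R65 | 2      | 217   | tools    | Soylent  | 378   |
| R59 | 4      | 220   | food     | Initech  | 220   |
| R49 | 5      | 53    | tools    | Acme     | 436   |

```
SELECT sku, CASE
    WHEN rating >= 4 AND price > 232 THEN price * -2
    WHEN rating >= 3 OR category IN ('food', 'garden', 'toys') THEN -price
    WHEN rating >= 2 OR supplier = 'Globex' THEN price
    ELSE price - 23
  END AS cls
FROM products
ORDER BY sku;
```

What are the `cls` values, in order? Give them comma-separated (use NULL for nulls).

-376, 234, -53, -220, -132, 217, -153, -366, -108, -116

sku=R16: rating >= 3 OR category IN ('food', 'garden', 'toys') → -376
sku=R21: rating >= 2 OR supplier = 'Globex' → 234
sku=R49: rating >= 3 OR category IN ('food', 'garden', 'toys') → -53
sku=R59: rating >= 3 OR category IN ('food', 'garden', 'toys') → -220
sku=R62: rating >= 3 OR category IN ('food', 'garden', 'toys') → -132
sku=R65: rating >= 2 OR supplier = 'Globex' → 217
sku=R69: rating >= 3 OR category IN ('food', 'garden', 'toys') → -153
sku=R77: rating >= 3 OR category IN ('food', 'garden', 'toys') → -366
sku=R87: rating >= 3 OR category IN ('food', 'garden', 'toys') → -108
sku=R95: rating >= 3 OR category IN ('food', 'garden', 'toys') → -116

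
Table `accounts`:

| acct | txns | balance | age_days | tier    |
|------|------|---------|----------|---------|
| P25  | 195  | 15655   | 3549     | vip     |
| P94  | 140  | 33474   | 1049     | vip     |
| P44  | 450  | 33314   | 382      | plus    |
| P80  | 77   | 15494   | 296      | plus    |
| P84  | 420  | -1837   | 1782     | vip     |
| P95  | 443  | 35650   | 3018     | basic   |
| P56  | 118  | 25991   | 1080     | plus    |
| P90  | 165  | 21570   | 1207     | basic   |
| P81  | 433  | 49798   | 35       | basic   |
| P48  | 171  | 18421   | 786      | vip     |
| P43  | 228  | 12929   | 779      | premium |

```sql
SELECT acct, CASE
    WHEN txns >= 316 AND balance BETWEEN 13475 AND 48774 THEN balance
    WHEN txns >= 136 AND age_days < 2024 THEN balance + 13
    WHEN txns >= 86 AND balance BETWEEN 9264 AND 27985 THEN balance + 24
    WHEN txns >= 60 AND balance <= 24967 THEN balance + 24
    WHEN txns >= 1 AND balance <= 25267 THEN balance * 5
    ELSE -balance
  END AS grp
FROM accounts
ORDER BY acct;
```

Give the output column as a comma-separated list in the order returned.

acct=P25: txns >= 86 AND balance BETWEEN 9264 AND 27985 → 15679
acct=P43: txns >= 136 AND age_days < 2024 → 12942
acct=P44: txns >= 316 AND balance BETWEEN 13475 AND 48774 → 33314
acct=P48: txns >= 136 AND age_days < 2024 → 18434
acct=P56: txns >= 86 AND balance BETWEEN 9264 AND 27985 → 26015
acct=P80: txns >= 60 AND balance <= 24967 → 15518
acct=P81: txns >= 136 AND age_days < 2024 → 49811
acct=P84: txns >= 136 AND age_days < 2024 → -1824
acct=P90: txns >= 136 AND age_days < 2024 → 21583
acct=P94: txns >= 136 AND age_days < 2024 → 33487
acct=P95: txns >= 316 AND balance BETWEEN 13475 AND 48774 → 35650

15679, 12942, 33314, 18434, 26015, 15518, 49811, -1824, 21583, 33487, 35650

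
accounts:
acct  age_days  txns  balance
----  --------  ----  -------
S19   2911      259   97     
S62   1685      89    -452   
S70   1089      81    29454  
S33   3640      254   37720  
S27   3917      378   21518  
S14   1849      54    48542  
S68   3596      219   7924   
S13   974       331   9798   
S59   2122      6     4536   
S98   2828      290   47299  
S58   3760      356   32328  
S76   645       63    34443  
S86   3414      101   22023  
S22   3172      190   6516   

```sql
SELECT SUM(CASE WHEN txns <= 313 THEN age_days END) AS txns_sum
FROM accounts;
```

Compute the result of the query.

26951

acct=S19: ✓ → 2911
acct=S62: ✓ → 1685
acct=S70: ✓ → 1089
acct=S33: ✓ → 3640
acct=S27: ✗
acct=S14: ✓ → 1849
acct=S68: ✓ → 3596
acct=S13: ✗
acct=S59: ✓ → 2122
acct=S98: ✓ → 2828
acct=S58: ✗
acct=S76: ✓ → 645
acct=S86: ✓ → 3414
acct=S22: ✓ → 3172
txns_sum = 2911 + 1685 + 1089 + 3640 + 1849 + 3596 + 2122 + 2828 + 645 + 3414 + 3172 = 26951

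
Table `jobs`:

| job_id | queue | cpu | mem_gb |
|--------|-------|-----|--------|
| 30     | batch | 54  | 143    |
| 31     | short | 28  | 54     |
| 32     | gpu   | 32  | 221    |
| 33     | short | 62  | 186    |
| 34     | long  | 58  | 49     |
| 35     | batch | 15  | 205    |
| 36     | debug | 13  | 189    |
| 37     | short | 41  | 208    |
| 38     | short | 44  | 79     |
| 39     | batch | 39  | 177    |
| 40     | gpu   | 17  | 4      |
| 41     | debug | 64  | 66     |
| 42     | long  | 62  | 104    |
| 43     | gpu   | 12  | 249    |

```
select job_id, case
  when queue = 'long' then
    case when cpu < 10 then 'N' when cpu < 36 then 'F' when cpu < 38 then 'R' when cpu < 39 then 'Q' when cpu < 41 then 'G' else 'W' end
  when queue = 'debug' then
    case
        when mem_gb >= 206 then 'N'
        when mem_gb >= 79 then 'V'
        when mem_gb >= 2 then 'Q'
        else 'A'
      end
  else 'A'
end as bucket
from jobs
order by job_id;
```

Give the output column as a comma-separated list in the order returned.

job_id=30: queue='batch' → outer ELSE → A
job_id=31: queue='short' → outer ELSE → A
job_id=32: queue='gpu' → outer ELSE → A
job_id=33: queue='short' → outer ELSE → A
job_id=34: queue='long' → inner[ELSE] → W
job_id=35: queue='batch' → outer ELSE → A
job_id=36: queue='debug' → inner[mem_gb >= 79] → V
job_id=37: queue='short' → outer ELSE → A
job_id=38: queue='short' → outer ELSE → A
job_id=39: queue='batch' → outer ELSE → A
job_id=40: queue='gpu' → outer ELSE → A
job_id=41: queue='debug' → inner[mem_gb >= 2] → Q
job_id=42: queue='long' → inner[ELSE] → W
job_id=43: queue='gpu' → outer ELSE → A

A, A, A, A, W, A, V, A, A, A, A, Q, W, A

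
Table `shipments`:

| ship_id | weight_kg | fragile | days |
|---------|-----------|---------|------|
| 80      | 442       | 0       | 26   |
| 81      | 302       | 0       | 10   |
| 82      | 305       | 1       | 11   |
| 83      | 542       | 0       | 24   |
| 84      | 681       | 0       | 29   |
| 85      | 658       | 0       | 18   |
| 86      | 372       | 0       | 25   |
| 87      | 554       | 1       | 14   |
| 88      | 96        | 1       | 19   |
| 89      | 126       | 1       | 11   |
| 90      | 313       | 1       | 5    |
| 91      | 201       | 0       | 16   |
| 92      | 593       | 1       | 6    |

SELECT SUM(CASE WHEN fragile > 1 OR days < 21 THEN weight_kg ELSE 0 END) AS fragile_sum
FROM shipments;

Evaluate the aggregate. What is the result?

3148

ship_id=80: ✗
ship_id=81: ✓ → 302
ship_id=82: ✓ → 305
ship_id=83: ✗
ship_id=84: ✗
ship_id=85: ✓ → 658
ship_id=86: ✗
ship_id=87: ✓ → 554
ship_id=88: ✓ → 96
ship_id=89: ✓ → 126
ship_id=90: ✓ → 313
ship_id=91: ✓ → 201
ship_id=92: ✓ → 593
fragile_sum = 302 + 305 + 658 + 554 + 96 + 126 + 313 + 201 + 593 = 3148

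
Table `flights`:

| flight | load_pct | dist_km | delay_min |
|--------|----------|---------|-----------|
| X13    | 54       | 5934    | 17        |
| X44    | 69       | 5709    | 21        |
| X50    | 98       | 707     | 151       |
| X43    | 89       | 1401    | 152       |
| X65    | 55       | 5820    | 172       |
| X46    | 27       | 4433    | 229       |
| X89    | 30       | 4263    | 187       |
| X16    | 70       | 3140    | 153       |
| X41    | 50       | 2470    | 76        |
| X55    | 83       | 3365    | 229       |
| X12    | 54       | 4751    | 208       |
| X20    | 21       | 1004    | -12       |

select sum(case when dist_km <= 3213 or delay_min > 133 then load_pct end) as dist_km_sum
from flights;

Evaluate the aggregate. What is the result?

flight=X13: ✗
flight=X44: ✗
flight=X50: ✓ → 98
flight=X43: ✓ → 89
flight=X65: ✓ → 55
flight=X46: ✓ → 27
flight=X89: ✓ → 30
flight=X16: ✓ → 70
flight=X41: ✓ → 50
flight=X55: ✓ → 83
flight=X12: ✓ → 54
flight=X20: ✓ → 21
dist_km_sum = 98 + 89 + 55 + 27 + 30 + 70 + 50 + 83 + 54 + 21 = 577

577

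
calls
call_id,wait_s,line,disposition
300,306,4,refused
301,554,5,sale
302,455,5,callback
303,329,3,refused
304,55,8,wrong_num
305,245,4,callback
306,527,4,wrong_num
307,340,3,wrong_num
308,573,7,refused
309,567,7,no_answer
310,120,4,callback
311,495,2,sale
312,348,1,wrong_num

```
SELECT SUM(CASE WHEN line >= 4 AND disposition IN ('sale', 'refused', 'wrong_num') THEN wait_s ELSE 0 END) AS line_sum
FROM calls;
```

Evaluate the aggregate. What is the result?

2015

call_id=300: ✓ → 306
call_id=301: ✓ → 554
call_id=302: ✗
call_id=303: ✗
call_id=304: ✓ → 55
call_id=305: ✗
call_id=306: ✓ → 527
call_id=307: ✗
call_id=308: ✓ → 573
call_id=309: ✗
call_id=310: ✗
call_id=311: ✗
call_id=312: ✗
line_sum = 306 + 554 + 55 + 527 + 573 = 2015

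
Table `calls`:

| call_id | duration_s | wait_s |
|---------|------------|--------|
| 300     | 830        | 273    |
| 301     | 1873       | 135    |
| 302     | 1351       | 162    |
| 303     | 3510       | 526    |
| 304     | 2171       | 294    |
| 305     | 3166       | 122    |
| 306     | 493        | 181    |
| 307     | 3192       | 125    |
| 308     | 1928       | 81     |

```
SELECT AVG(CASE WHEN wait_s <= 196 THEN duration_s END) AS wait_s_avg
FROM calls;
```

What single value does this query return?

2000.5

call_id=300: ✗
call_id=301: ✓ → 1873
call_id=302: ✓ → 1351
call_id=303: ✗
call_id=304: ✗
call_id=305: ✓ → 3166
call_id=306: ✓ → 493
call_id=307: ✓ → 3192
call_id=308: ✓ → 1928
wait_s_avg = (1873 + 1351 + 3166 + 493 + 3192 + 1928) / 6 = 2000.5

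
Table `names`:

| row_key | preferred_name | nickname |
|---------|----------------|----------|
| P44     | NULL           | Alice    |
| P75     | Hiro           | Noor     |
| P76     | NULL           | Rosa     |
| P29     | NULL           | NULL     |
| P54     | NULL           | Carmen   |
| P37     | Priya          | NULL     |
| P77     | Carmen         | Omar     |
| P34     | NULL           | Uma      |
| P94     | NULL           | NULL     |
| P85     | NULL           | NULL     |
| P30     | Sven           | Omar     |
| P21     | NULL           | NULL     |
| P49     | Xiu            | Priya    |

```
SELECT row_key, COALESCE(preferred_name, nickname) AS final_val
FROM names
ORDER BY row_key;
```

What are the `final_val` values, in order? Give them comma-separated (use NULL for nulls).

row_key=P21: preferred_name=NULL, nickname=NULL (all NULL) → NULL
row_key=P29: preferred_name=NULL, nickname=NULL (all NULL) → NULL
row_key=P30: preferred_name=Sven → Sven
row_key=P34: preferred_name=NULL, nickname=Uma → Uma
row_key=P37: preferred_name=Priya → Priya
row_key=P44: preferred_name=NULL, nickname=Alice → Alice
row_key=P49: preferred_name=Xiu → Xiu
row_key=P54: preferred_name=NULL, nickname=Carmen → Carmen
row_key=P75: preferred_name=Hiro → Hiro
row_key=P76: preferred_name=NULL, nickname=Rosa → Rosa
row_key=P77: preferred_name=Carmen → Carmen
row_key=P85: preferred_name=NULL, nickname=NULL (all NULL) → NULL
row_key=P94: preferred_name=NULL, nickname=NULL (all NULL) → NULL

NULL, NULL, Sven, Uma, Priya, Alice, Xiu, Carmen, Hiro, Rosa, Carmen, NULL, NULL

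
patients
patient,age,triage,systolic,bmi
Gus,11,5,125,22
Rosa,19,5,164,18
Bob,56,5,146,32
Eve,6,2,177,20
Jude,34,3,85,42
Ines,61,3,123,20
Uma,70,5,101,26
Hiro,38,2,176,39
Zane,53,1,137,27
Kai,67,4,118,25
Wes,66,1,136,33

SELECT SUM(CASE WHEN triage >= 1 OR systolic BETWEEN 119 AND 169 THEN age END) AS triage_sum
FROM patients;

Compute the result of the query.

481

patient=Gus: ✓ → 11
patient=Rosa: ✓ → 19
patient=Bob: ✓ → 56
patient=Eve: ✓ → 6
patient=Jude: ✓ → 34
patient=Ines: ✓ → 61
patient=Uma: ✓ → 70
patient=Hiro: ✓ → 38
patient=Zane: ✓ → 53
patient=Kai: ✓ → 67
patient=Wes: ✓ → 66
triage_sum = 11 + 19 + 56 + 6 + 34 + 61 + 70 + 38 + 53 + 67 + 66 = 481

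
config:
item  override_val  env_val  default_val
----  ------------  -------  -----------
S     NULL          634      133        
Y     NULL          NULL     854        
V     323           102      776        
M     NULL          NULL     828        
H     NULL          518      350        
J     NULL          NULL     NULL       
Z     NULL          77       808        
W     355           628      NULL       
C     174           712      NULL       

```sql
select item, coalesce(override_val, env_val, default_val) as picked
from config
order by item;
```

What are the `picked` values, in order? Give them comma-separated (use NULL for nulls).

174, 518, NULL, 828, 634, 323, 355, 854, 77

item=C: override_val=174 → 174
item=H: override_val=NULL, env_val=518 → 518
item=J: override_val=NULL, env_val=NULL, default_val=NULL (all NULL) → NULL
item=M: override_val=NULL, env_val=NULL, default_val=828 → 828
item=S: override_val=NULL, env_val=634 → 634
item=V: override_val=323 → 323
item=W: override_val=355 → 355
item=Y: override_val=NULL, env_val=NULL, default_val=854 → 854
item=Z: override_val=NULL, env_val=77 → 77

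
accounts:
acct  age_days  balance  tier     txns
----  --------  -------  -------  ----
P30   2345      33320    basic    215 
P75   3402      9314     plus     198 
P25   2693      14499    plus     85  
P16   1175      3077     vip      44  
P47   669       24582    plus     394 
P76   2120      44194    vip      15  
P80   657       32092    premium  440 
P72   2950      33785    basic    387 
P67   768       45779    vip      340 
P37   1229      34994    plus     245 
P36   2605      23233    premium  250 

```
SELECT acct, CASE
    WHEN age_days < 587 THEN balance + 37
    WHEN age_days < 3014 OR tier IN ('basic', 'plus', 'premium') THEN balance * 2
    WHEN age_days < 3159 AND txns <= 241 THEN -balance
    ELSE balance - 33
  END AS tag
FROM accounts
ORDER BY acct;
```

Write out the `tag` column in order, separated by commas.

acct=P16: age_days < 3014 OR tier IN ('basic', 'plus', 'premium') → 6154
acct=P25: age_days < 3014 OR tier IN ('basic', 'plus', 'premium') → 28998
acct=P30: age_days < 3014 OR tier IN ('basic', 'plus', 'premium') → 66640
acct=P36: age_days < 3014 OR tier IN ('basic', 'plus', 'premium') → 46466
acct=P37: age_days < 3014 OR tier IN ('basic', 'plus', 'premium') → 69988
acct=P47: age_days < 3014 OR tier IN ('basic', 'plus', 'premium') → 49164
acct=P67: age_days < 3014 OR tier IN ('basic', 'plus', 'premium') → 91558
acct=P72: age_days < 3014 OR tier IN ('basic', 'plus', 'premium') → 67570
acct=P75: age_days < 3014 OR tier IN ('basic', 'plus', 'premium') → 18628
acct=P76: age_days < 3014 OR tier IN ('basic', 'plus', 'premium') → 88388
acct=P80: age_days < 3014 OR tier IN ('basic', 'plus', 'premium') → 64184

6154, 28998, 66640, 46466, 69988, 49164, 91558, 67570, 18628, 88388, 64184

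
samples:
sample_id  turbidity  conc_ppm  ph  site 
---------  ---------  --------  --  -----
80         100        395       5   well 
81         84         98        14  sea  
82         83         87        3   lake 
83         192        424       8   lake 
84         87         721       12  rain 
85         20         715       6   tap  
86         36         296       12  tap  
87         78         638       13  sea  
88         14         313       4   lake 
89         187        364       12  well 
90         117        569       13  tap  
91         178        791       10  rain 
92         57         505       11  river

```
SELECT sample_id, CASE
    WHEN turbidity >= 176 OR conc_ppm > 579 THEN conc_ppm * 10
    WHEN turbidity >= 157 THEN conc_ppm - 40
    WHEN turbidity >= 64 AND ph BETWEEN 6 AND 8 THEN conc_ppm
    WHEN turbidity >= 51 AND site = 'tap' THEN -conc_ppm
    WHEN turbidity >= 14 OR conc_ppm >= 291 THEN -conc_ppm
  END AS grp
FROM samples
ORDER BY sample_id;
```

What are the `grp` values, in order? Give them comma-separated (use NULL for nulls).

-395, -98, -87, 4240, 7210, 7150, -296, 6380, -313, 3640, -569, 7910, -505

sample_id=80: turbidity >= 14 OR conc_ppm >= 291 → -395
sample_id=81: turbidity >= 14 OR conc_ppm >= 291 → -98
sample_id=82: turbidity >= 14 OR conc_ppm >= 291 → -87
sample_id=83: turbidity >= 176 OR conc_ppm > 579 → 4240
sample_id=84: turbidity >= 176 OR conc_ppm > 579 → 7210
sample_id=85: turbidity >= 176 OR conc_ppm > 579 → 7150
sample_id=86: turbidity >= 14 OR conc_ppm >= 291 → -296
sample_id=87: turbidity >= 176 OR conc_ppm > 579 → 6380
sample_id=88: turbidity >= 14 OR conc_ppm >= 291 → -313
sample_id=89: turbidity >= 176 OR conc_ppm > 579 → 3640
sample_id=90: turbidity >= 51 AND site = 'tap' → -569
sample_id=91: turbidity >= 176 OR conc_ppm > 579 → 7910
sample_id=92: turbidity >= 14 OR conc_ppm >= 291 → -505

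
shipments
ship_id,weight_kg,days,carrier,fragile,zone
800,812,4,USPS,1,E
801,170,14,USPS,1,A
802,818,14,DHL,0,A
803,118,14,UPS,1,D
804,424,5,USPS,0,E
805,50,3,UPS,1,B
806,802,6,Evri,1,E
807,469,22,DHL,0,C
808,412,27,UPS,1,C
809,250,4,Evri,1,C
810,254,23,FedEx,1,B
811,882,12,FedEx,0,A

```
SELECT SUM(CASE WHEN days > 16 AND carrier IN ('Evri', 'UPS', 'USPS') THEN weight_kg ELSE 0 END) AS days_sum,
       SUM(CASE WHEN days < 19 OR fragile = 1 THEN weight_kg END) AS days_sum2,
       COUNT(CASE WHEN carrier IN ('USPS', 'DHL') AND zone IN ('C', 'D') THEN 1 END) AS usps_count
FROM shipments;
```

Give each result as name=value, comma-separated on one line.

days_sum=412, days_sum2=4992, usps_count=1

[days_sum: days > 16 AND carrier IN ('Evri', 'UPS', 'USPS')]
ship_id=800: ✗
ship_id=801: ✗
ship_id=802: ✗
ship_id=803: ✗
ship_id=804: ✗
ship_id=805: ✗
ship_id=806: ✗
ship_id=807: ✗
ship_id=808: ✓ → 412
ship_id=809: ✗
ship_id=810: ✗
ship_id=811: ✗
days_sum = 412
—
[days_sum2: days < 19 OR fragile = 1]
ship_id=800: ✓ → 812
ship_id=801: ✓ → 170
ship_id=802: ✓ → 818
ship_id=803: ✓ → 118
ship_id=804: ✓ → 424
ship_id=805: ✓ → 50
ship_id=806: ✓ → 802
ship_id=807: ✗
ship_id=808: ✓ → 412
ship_id=809: ✓ → 250
ship_id=810: ✓ → 254
ship_id=811: ✓ → 882
days_sum2 = 812 + 170 + 818 + 118 + 424 + 50 + 802 + 412 + 250 + 254 + 882 = 4992
—
[usps_count: carrier IN ('USPS', 'DHL') AND zone IN ('C', 'D')]
ship_id=800: ✗
ship_id=801: ✗
ship_id=802: ✗
ship_id=803: ✗
ship_id=804: ✗
ship_id=805: ✗
ship_id=806: ✗
ship_id=807: ✓ → 1
ship_id=808: ✗
ship_id=809: ✗
ship_id=810: ✗
ship_id=811: ✗
usps_count = COUNT(1) = 1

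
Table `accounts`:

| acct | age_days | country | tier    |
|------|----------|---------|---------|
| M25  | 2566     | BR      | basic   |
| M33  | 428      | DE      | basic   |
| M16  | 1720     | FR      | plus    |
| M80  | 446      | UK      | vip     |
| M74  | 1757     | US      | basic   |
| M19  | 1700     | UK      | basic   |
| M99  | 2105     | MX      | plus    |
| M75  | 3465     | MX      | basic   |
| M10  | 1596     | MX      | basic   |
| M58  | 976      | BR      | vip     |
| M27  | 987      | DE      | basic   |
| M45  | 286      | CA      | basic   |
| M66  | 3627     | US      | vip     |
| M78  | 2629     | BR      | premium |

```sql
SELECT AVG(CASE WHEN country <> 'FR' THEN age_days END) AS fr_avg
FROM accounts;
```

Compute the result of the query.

acct=M25: ✓ → 2566
acct=M33: ✓ → 428
acct=M16: ✗
acct=M80: ✓ → 446
acct=M74: ✓ → 1757
acct=M19: ✓ → 1700
acct=M99: ✓ → 2105
acct=M75: ✓ → 3465
acct=M10: ✓ → 1596
acct=M58: ✓ → 976
acct=M27: ✓ → 987
acct=M45: ✓ → 286
acct=M66: ✓ → 3627
acct=M78: ✓ → 2629
fr_avg = (2566 + 428 + 446 + 1757 + 1700 + 2105 + 3465 + 1596 + 976 + 987 + 286 + 3627 + 2629) / 13 = 1736

1736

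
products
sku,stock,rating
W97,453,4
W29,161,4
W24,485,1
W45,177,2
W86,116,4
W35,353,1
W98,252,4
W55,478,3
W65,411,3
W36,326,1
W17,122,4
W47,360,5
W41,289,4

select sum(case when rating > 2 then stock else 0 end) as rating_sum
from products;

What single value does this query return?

sku=W97: ✓ → 453
sku=W29: ✓ → 161
sku=W24: ✗
sku=W45: ✗
sku=W86: ✓ → 116
sku=W35: ✗
sku=W98: ✓ → 252
sku=W55: ✓ → 478
sku=W65: ✓ → 411
sku=W36: ✗
sku=W17: ✓ → 122
sku=W47: ✓ → 360
sku=W41: ✓ → 289
rating_sum = 453 + 161 + 116 + 252 + 478 + 411 + 122 + 360 + 289 = 2642

2642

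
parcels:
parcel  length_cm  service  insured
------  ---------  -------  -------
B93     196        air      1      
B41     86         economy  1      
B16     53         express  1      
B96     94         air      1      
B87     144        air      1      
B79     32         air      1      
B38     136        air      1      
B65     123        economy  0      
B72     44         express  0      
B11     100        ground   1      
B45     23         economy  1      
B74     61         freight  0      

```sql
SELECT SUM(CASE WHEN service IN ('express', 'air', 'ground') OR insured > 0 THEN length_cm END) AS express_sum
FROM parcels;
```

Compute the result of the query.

parcel=B93: ✓ → 196
parcel=B41: ✓ → 86
parcel=B16: ✓ → 53
parcel=B96: ✓ → 94
parcel=B87: ✓ → 144
parcel=B79: ✓ → 32
parcel=B38: ✓ → 136
parcel=B65: ✗
parcel=B72: ✓ → 44
parcel=B11: ✓ → 100
parcel=B45: ✓ → 23
parcel=B74: ✗
express_sum = 196 + 86 + 53 + 94 + 144 + 32 + 136 + 44 + 100 + 23 = 908

908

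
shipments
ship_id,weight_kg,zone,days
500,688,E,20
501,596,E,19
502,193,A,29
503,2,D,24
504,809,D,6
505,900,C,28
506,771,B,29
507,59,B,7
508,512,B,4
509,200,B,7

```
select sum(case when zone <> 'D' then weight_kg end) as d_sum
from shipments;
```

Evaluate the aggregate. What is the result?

3919

ship_id=500: ✓ → 688
ship_id=501: ✓ → 596
ship_id=502: ✓ → 193
ship_id=503: ✗
ship_id=504: ✗
ship_id=505: ✓ → 900
ship_id=506: ✓ → 771
ship_id=507: ✓ → 59
ship_id=508: ✓ → 512
ship_id=509: ✓ → 200
d_sum = 688 + 596 + 193 + 900 + 771 + 59 + 512 + 200 = 3919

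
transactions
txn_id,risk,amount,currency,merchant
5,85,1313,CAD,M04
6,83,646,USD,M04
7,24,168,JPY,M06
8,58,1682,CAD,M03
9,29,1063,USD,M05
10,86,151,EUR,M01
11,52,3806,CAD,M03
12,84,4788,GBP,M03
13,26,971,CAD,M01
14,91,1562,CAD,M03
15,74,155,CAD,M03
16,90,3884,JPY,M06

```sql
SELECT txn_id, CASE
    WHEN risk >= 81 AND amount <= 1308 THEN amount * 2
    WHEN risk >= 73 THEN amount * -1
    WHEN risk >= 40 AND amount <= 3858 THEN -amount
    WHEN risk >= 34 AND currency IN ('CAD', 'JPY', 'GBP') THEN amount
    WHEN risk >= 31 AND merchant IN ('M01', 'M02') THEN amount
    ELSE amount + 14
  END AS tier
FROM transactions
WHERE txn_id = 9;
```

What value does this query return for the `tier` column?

txn_id = 9: risk=29, amount=1063, currency=USD, merchant=M05.
risk >= 81 AND amount <= 1308 → false
risk >= 73 → false
risk >= 40 AND amount <= 3858 → false
risk >= 34 AND currency IN ('CAD', 'JPY', 'GBP') → false
risk >= 31 AND merchant IN ('M01', 'M02') → false
No prior WHEN matched → ELSE → 1077

1077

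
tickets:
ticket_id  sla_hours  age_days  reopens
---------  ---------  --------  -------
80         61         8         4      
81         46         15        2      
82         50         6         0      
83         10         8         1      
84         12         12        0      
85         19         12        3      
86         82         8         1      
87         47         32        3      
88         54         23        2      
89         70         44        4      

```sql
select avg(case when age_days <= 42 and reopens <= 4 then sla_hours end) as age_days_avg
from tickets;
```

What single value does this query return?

42.3333333333

ticket_id=80: ✓ → 61
ticket_id=81: ✓ → 46
ticket_id=82: ✓ → 50
ticket_id=83: ✓ → 10
ticket_id=84: ✓ → 12
ticket_id=85: ✓ → 19
ticket_id=86: ✓ → 82
ticket_id=87: ✓ → 47
ticket_id=88: ✓ → 54
ticket_id=89: ✗
age_days_avg = (61 + 46 + 50 + 10 + 12 + 19 + 82 + 47 + 54) / 9 = 42.3333333333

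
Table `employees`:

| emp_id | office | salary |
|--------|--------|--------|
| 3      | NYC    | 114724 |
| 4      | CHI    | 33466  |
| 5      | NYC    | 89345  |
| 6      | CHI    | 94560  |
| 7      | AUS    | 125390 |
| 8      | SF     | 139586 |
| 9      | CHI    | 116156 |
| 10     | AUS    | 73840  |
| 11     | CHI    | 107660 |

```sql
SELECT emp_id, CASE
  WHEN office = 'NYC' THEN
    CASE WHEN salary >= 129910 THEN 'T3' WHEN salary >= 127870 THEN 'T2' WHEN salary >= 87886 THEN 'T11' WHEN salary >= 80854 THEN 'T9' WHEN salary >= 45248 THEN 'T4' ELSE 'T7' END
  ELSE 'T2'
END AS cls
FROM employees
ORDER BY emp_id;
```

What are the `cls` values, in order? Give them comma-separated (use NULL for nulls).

emp_id=3: office='NYC' → inner[salary >= 87886] → T11
emp_id=4: office='CHI' → outer ELSE → T2
emp_id=5: office='NYC' → inner[salary >= 87886] → T11
emp_id=6: office='CHI' → outer ELSE → T2
emp_id=7: office='AUS' → outer ELSE → T2
emp_id=8: office='SF' → outer ELSE → T2
emp_id=9: office='CHI' → outer ELSE → T2
emp_id=10: office='AUS' → outer ELSE → T2
emp_id=11: office='CHI' → outer ELSE → T2

T11, T2, T11, T2, T2, T2, T2, T2, T2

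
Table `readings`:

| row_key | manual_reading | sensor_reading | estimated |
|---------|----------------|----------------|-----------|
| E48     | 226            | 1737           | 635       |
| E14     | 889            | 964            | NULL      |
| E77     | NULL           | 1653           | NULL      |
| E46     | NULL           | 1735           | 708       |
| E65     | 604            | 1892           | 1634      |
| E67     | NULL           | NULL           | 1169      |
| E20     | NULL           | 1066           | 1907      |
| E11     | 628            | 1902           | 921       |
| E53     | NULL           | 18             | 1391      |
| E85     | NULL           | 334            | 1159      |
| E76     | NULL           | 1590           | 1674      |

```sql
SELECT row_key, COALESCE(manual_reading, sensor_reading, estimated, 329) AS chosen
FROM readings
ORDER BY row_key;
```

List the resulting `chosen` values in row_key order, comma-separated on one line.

row_key=E11: manual_reading=628 → 628
row_key=E14: manual_reading=889 → 889
row_key=E20: manual_reading=NULL, sensor_reading=1066 → 1066
row_key=E46: manual_reading=NULL, sensor_reading=1735 → 1735
row_key=E48: manual_reading=226 → 226
row_key=E53: manual_reading=NULL, sensor_reading=18 → 18
row_key=E65: manual_reading=604 → 604
row_key=E67: manual_reading=NULL, sensor_reading=NULL, estimated=1169 → 1169
row_key=E76: manual_reading=NULL, sensor_reading=1590 → 1590
row_key=E77: manual_reading=NULL, sensor_reading=1653 → 1653
row_key=E85: manual_reading=NULL, sensor_reading=334 → 334

628, 889, 1066, 1735, 226, 18, 604, 1169, 1590, 1653, 334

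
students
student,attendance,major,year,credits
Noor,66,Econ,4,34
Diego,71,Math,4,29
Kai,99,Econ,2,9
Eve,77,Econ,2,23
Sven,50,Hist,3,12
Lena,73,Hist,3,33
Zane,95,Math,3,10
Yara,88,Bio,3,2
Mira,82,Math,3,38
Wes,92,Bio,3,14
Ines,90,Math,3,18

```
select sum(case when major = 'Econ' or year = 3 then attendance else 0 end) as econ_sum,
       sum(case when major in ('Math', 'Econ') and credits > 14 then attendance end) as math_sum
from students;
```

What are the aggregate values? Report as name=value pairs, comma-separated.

[econ_sum: major = 'Econ' or year = 3]
student=Noor: ✓ → 66
student=Diego: ✗
student=Kai: ✓ → 99
student=Eve: ✓ → 77
student=Sven: ✓ → 50
student=Lena: ✓ → 73
student=Zane: ✓ → 95
student=Yara: ✓ → 88
student=Mira: ✓ → 82
student=Wes: ✓ → 92
student=Ines: ✓ → 90
econ_sum = 66 + 99 + 77 + 50 + 73 + 95 + 88 + 82 + 92 + 90 = 812
—
[math_sum: major in ('Math', 'Econ') and credits > 14]
student=Noor: ✓ → 66
student=Diego: ✓ → 71
student=Kai: ✗
student=Eve: ✓ → 77
student=Sven: ✗
student=Lena: ✗
student=Zane: ✗
student=Yara: ✗
student=Mira: ✓ → 82
student=Wes: ✗
student=Ines: ✓ → 90
math_sum = 66 + 71 + 77 + 82 + 90 = 386

econ_sum=812, math_sum=386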